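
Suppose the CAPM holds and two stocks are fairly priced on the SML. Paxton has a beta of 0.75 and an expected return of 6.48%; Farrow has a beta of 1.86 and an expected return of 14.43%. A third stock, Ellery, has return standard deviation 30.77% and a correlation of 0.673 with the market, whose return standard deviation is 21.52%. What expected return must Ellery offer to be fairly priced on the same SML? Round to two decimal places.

MRP = (14.43% − 6.48%) / (1.86 − 0.75) = 7.1622%
R_f = 6.48% − 0.75 × 7.1622% = 1.1084%
β_Ellery = ρ·σ_i/σ_m = 0.673 × 30.77 / 21.52 = 0.9623
E(R_Ellery) = R_f + β × MRP = 1.1084% + 0.9623 × 7.1622% = 8.00%

8.00%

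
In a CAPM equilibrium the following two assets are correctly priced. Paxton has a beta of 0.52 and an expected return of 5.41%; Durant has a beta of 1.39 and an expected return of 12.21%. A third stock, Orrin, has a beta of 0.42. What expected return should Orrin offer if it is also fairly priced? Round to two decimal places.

4.63%

MRP (SML slope) = (12.21% − 5.41%) / (1.39 − 0.52) = 6.80% / 0.87 = 7.8161%
R_f (intercept) = 5.41% − 0.52 × 7.8161% = 1.3456%
E(R_Orrin) = R_f + β × MRP = 1.3456% + 0.42 × 7.8161% = 4.63%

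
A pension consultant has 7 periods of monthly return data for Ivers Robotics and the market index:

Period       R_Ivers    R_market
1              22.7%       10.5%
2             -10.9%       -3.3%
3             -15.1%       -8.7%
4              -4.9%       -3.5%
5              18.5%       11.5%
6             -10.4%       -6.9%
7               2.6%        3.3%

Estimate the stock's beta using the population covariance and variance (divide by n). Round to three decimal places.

Mean R_i = (22.7 − 10.9 − 15.1 − 4.9 + 18.5 − 10.4 + 2.6) / 7 = 0.3571%
Mean R_m = (10.5 − 3.3 − 8.7 − 3.5 + 11.5 − 6.9 + 3.3) / 7 = 0.4143%
Σ(R_i − R̄_i)(R_m − R̄_m) = 714.8943  ⇒  Cov = 714.8943 / 7 = 102.1278
Σ(R_m − R̄_m)² = 398.6286  ⇒  Var(R_m) = 398.6286 / 7 = 56.9469
β = Cov / Var(R_m) = 102.1278 / 56.9469 = 1.7934

1.793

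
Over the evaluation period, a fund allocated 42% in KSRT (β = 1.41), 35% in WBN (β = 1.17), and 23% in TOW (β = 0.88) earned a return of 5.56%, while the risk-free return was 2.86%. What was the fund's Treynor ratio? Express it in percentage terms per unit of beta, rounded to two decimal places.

β_P = 0.42×1.41 + 0.35×1.17 + 0.23×0.88 = 1.2041
Treynor = (R_P − R_f) / β_P = (5.56% − 2.86%) / 1.2041 = 2.70% / 1.2041 = 2.24%

2.24%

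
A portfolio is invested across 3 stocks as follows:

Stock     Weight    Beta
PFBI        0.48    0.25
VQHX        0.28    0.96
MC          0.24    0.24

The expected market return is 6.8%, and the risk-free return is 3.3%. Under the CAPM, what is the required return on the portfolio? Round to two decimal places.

β_P = Σ w_i β_i = 0.48×0.25 + 0.28×0.96 + 0.24×0.24 = 0.4464
MRP = 6.8% − 3.3% = 3.50%
E(R_P) = R_f + β_P × MRP = 3.3% + 0.4464 × 3.5% = 4.86%

4.86%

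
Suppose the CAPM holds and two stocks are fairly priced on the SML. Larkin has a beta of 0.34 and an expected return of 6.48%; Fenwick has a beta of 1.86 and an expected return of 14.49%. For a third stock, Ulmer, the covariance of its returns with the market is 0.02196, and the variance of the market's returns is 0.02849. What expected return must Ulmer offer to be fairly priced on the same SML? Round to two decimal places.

8.75%

MRP = (14.49% − 6.48%) / (1.86 − 0.34) = 5.2697%
R_f = 6.48% − 0.34 × 5.2697% = 4.6883%
β_Ulmer = Cov / Var(R_m) = 0.02196 / 0.02849 = 0.7708
E(R_Ulmer) = R_f + β × MRP = 4.6883% + 0.7708 × 5.2697% = 8.75%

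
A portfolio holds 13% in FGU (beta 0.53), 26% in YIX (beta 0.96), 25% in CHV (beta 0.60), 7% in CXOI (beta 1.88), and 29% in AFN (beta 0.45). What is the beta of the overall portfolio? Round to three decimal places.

0.731

β_P = Σ w_i β_i = 0.13×0.53 + 0.26×0.96 + 0.25×0.60 + 0.07×1.88 + 0.29×0.45 = 0.7306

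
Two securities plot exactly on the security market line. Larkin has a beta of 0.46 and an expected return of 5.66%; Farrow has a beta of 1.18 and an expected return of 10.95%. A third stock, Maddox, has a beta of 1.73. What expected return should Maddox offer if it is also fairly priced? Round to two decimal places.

MRP (SML slope) = (10.95% − 5.66%) / (1.18 − 0.46) = 5.29% / 0.72 = 7.3472%
R_f (intercept) = 5.66% − 0.46 × 7.3472% = 2.2803%
E(R_Maddox) = R_f + β × MRP = 2.2803% + 1.73 × 7.3472% = 14.99%

14.99%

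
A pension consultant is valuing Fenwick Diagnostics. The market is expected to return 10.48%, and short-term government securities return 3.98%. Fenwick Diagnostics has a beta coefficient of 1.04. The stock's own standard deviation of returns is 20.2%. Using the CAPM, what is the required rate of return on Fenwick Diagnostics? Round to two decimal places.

Market risk premium = E(R_m) − R_f = 10.48% − 3.98% = 6.50%
E(R) = R_f + β × MRP = 3.98% + 1.04 × 6.50% = 10.74%

10.74%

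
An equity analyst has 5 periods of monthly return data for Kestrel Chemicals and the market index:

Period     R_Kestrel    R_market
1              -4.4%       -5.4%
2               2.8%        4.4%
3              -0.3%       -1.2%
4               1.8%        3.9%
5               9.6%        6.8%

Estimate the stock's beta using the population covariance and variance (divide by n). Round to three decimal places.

Mean R_i = (-4.4 + 2.8 − 0.3 + 1.8 + 9.6) / 5 = 1.9000%
Mean R_m = (-5.4 + 4.4 − 1.2 + 3.9 + 6.8) / 5 = 1.7000%
Σ(R_i − R̄_i)(R_m − R̄_m) = 92.5900  ⇒  Cov = 92.5900 / 5 = 18.5180
Σ(R_m − R̄_m)² = 96.9600  ⇒  Var(R_m) = 96.9600 / 5 = 19.3920
β = Cov / Var(R_m) = 18.5180 / 19.3920 = 0.9549

0.955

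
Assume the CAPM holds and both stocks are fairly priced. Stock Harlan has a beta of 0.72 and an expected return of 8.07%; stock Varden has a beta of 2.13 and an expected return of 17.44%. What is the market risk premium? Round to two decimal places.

Both satisfy E(R) = R_f + β·MRP, so the slope of the SML is
MRP = (17.44% − 8.07%) / (2.13 − 0.72) = 9.37% / 1.41 = 6.6454%

6.65%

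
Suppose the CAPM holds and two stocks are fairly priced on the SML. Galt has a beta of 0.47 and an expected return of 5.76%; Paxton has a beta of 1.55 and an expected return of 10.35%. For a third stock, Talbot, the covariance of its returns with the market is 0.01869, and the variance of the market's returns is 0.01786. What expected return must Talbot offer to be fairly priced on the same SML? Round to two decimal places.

8.21%

MRP = (10.35% − 5.76%) / (1.55 − 0.47) = 4.2500%
R_f = 5.76% − 0.47 × 4.2500% = 3.7625%
β_Talbot = Cov / Var(R_m) = 0.01869 / 0.01786 = 1.0465
E(R_Talbot) = R_f + β × MRP = 3.7625% + 1.0465 × 4.2500% = 8.21%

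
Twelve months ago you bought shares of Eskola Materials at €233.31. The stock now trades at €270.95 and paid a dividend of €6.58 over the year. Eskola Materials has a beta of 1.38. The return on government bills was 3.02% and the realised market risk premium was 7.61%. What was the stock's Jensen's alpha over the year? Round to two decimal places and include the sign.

Realised HPR = (P1 + D1 − P0) / P0 = (270.95 + 6.58 − 233.31) / 233.31 = 44.22 / 233.31 = 18.9533%
CAPM required = R_f + β·MRP = 3.02% + 1.38 × 7.61% = 13.5218%
α = realised − required = 18.9533% − 13.5218% = +5.43%

+5.43%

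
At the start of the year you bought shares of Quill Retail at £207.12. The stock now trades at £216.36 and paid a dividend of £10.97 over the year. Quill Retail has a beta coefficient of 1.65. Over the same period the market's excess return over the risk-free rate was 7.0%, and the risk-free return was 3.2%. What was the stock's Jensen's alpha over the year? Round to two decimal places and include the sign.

Realised HPR = (P1 + D1 − P0) / P0 = (216.36 + 10.97 − 207.12) / 207.12 = 20.21 / 207.12 = 9.7576%
CAPM required = R_f + β·MRP = 3.2% + 1.65 × 7.0% = 14.7500%
α = realised − required = 9.7576% − 14.7500% = -4.99%

-4.99%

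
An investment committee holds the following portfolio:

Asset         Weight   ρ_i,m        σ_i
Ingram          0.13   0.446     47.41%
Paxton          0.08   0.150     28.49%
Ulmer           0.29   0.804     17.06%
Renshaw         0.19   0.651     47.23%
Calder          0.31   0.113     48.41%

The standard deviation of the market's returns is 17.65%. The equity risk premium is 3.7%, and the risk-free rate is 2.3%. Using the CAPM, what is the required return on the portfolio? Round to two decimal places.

β_Ingram = 0.446 × 47.41% / 17.65% = 1.1980
β_Paxton = 0.150 × 28.49% / 17.65% = 0.2421
β_Ulmer = 0.804 × 17.06% / 17.65% = 0.7771
β_Renshaw = 0.651 × 47.23% / 17.65% = 1.7420
β_Calder = 0.113 × 48.41% / 17.65% = 0.3099
β_P = Σ w_i β_i = 0.13×1.1980 + 0.08×0.2421 + 0.29×0.7771 + 0.19×1.7420 + 0.31×0.3099 = 0.8275
E(R_P) = R_f + β_P × MRP = 2.3% + 0.8275 × 3.7% = 5.36%

5.36%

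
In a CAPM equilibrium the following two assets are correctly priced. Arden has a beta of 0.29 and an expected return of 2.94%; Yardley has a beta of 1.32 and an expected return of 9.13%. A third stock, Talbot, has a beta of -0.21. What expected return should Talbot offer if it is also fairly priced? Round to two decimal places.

-0.06%

MRP (SML slope) = (9.13% − 2.94%) / (1.32 − 0.29) = 6.19% / 1.03 = 6.0097%
R_f (intercept) = 2.94% − 0.29 × 6.0097% = 1.1972%
E(R_Talbot) = R_f + β × MRP = 1.1972% + -0.21 × 6.0097% = -0.06%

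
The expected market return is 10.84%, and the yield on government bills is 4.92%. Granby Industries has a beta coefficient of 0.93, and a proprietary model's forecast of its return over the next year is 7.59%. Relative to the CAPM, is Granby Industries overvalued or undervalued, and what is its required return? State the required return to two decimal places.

MRP = 10.84% − 4.92% = 5.92%
Required return = R_f + β·MRP = 4.92% + 0.93 × 5.92% = 10.43%
Forecast 7.59% < required 10.43% → the stock plots below the SML → overvalued.

Overvalued; required return 10.43%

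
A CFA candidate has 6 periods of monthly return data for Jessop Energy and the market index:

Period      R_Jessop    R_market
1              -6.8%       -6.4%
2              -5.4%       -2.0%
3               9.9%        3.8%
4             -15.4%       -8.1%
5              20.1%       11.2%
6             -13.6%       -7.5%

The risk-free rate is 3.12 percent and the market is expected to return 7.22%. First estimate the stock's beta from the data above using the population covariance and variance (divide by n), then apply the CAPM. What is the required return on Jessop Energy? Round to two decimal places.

Mean R_i = (-6.8 − 5.4 + 9.9 − 15.4 + 20.1 − 13.6) / 6 = -1.8667%
Mean R_m = (-6.4 − 2.0 + 3.8 − 8.1 + 11.2 − 7.5) / 6 = -1.5000%
Σ(R_i − R̄_i)(R_m − R̄_m) = 527.0000  ⇒  Cov = 527.0000 / 6 = 87.8333
Σ(R_m − R̄_m)² = 293.2000  ⇒  Var(R_m) = 293.2000 / 6 = 48.8667
β = Cov / Var(R_m) = 87.8333 / 48.8667 = 1.7974
MRP = 7.22% − 3.12% = 4.10%
E(R) = R_f + β × MRP = 3.12% + 1.7974 × 4.10% = 10.49%

10.49%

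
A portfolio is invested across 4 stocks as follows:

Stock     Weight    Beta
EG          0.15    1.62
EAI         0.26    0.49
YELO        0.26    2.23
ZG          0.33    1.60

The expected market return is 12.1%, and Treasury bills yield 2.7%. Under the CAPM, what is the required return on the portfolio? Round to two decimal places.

16.60%

β_P = Σ w_i β_i = 0.15×1.62 + 0.26×0.49 + 0.26×2.23 + 0.33×1.60 = 1.4782
MRP = 12.1% − 2.7% = 9.40%
E(R_P) = R_f + β_P × MRP = 2.7% + 1.4782 × 9.4% = 16.60%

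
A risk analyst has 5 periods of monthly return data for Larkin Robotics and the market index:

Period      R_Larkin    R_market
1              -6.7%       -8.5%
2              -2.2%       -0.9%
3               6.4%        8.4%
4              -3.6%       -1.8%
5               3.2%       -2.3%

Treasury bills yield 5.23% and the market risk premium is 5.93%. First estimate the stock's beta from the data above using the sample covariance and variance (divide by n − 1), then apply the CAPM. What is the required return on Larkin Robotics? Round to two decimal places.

9.62%

Mean R_i = (-6.7 − 2.2 + 6.4 − 3.6 + 3.2) / 5 = -0.5800%
Mean R_m = (-8.5 − 0.9 + 8.4 − 1.8 − 2.3) / 5 = -1.0200%
Σ(R_i − R̄_i)(R_m − R̄_m) = 108.8520  ⇒  Cov = 108.8520 / 4 = 27.2130
Σ(R_m − R̄_m)² = 146.9480  ⇒  Var(R_m) = 146.9480 / 4 = 36.7370
β = Cov / Var(R_m) = 27.2130 / 36.7370 = 0.7408
E(R) = R_f + β × MRP = 5.23% + 0.7408 × 5.93% = 9.62%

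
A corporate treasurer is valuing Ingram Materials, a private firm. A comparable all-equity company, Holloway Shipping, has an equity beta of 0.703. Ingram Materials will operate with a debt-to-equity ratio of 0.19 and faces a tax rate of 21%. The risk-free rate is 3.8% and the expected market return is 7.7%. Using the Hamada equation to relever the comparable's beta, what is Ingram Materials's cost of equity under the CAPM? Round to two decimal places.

6.95%

β_L = β_U × [1 + (1 − t)(D/E)] = 0.703 × [1 + (1 − 0.21) × 0.19]
    = 0.703 × [1 + 0.79 × 0.19] = 0.703 × 1.1501 = 0.8085
MRP = 7.7% − 3.8% = 3.90%
E(R) = R_f + β_L × MRP = 3.8% + 0.8085 × 3.9% = 6.95%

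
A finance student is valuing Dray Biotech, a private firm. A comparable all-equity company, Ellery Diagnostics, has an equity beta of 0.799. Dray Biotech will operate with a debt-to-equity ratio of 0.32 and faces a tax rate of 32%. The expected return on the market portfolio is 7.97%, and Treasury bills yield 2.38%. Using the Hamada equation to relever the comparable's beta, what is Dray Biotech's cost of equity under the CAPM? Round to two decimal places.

β_L = β_U × [1 + (1 − t)(D/E)] = 0.799 × [1 + (1 − 0.32) × 0.32]
    = 0.799 × [1 + 0.68 × 0.32] = 0.799 × 1.2176 = 0.9729
MRP = 7.97% − 2.38% = 5.59%
E(R) = R_f + β_L × MRP = 2.38% + 0.9729 × 5.59% = 7.82%

7.82%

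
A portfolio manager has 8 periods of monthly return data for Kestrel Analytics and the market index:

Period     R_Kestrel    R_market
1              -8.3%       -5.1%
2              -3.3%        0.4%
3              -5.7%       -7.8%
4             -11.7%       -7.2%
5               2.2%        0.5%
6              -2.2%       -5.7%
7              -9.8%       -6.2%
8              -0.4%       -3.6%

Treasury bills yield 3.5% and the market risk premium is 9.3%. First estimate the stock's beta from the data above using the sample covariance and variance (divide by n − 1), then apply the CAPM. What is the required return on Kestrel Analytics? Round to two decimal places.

13.19%

Mean R_i = (-8.3 − 3.3 − 5.7 − 11.7 + 2.2 − 2.2 − 9.8 − 0.4) / 8 = -4.9000%
Mean R_m = (-5.1 + 0.4 − 7.8 − 7.2 + 0.5 − 5.7 − 6.2 − 3.6) / 8 = -4.3375%
Σ(R_i − R̄_i)(R_m − R̄_m) = 75.5200  ⇒  Cov = 75.5200 / 7 = 10.7886
Σ(R_m − R̄_m)² = 72.4788  ⇒  Var(R_m) = 72.4788 / 7 = 10.3541
β = Cov / Var(R_m) = 10.7886 / 10.3541 = 1.0420
E(R) = R_f + β × MRP = 3.5% + 1.0420 × 9.3% = 13.19%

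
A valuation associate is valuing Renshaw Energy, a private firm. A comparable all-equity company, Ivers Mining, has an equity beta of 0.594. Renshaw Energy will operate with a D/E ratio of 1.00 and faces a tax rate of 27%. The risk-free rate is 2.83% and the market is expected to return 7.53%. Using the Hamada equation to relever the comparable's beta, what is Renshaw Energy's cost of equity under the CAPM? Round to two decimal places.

β_L = β_U × [1 + (1 − t)(D/E)] = 0.594 × [1 + (1 − 0.27) × 1.00]
    = 0.594 × [1 + 0.73 × 1.00] = 0.594 × 1.7300 = 1.0276
MRP = 7.53% − 2.83% = 4.70%
E(R) = R_f + β_L × MRP = 2.83% + 1.0276 × 4.70% = 7.66%

7.66%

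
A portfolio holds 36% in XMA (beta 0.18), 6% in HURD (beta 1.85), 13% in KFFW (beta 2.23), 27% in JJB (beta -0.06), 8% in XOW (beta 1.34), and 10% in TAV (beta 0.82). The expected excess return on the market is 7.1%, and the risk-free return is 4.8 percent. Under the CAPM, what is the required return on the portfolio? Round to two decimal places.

β_P = Σ w_i β_i = 0.36×0.18 + 0.06×1.85 + 0.13×2.23 + 0.27×-0.06 + 0.08×1.34 + 0.10×0.82 = 0.6387
E(R_P) = R_f + β_P × MRP = 4.8% + 0.6387 × 7.1% = 9.33%

9.33%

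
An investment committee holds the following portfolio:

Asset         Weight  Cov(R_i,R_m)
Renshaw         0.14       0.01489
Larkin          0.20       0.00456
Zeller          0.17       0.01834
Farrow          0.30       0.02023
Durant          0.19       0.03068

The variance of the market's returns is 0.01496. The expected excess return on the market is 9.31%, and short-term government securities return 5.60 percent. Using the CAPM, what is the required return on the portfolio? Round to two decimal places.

β_Renshaw = 0.01489 / 0.01496 = 0.9953
β_Larkin = 0.00456 / 0.01496 = 0.3048
β_Zeller = 0.01834 / 0.01496 = 1.2259
β_Farrow = 0.02023 / 0.01496 = 1.3523
β_Durant = 0.03068 / 0.01496 = 2.0508
β_P = Σ w_i β_i = 0.14×0.9953 + 0.20×0.3048 + 0.17×1.2259 + 0.30×1.3523 + 0.19×2.0508 = 1.2040
E(R_P) = R_f + β_P × MRP = 5.60% + 1.2040 × 9.31% = 16.81%

16.81%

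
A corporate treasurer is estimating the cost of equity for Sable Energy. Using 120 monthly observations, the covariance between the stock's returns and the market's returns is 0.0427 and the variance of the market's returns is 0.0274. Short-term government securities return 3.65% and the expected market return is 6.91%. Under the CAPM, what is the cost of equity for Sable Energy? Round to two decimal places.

β = Cov(R_i, R_m) / Var(R_m) = 0.0427 / 0.0274 = 1.5584
MRP = 6.91% − 3.65% = 3.26%
E(R) = R_f + β × MRP = 3.65% + 1.5584 × 3.26% = 8.73%

8.73%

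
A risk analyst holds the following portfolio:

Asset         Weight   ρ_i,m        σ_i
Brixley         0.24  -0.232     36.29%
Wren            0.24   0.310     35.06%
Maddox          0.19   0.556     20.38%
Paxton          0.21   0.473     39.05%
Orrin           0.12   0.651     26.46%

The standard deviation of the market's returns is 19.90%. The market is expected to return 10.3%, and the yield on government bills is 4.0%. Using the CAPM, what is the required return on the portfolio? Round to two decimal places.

6.75%

β_Brixley = -0.232 × 36.29% / 19.90% = -0.4231
β_Wren = 0.310 × 35.06% / 19.90% = 0.5462
β_Maddox = 0.556 × 20.38% / 19.90% = 0.5694
β_Paxton = 0.473 × 39.05% / 19.90% = 0.9282
β_Orrin = 0.651 × 26.46% / 19.90% = 0.8656
β_P = Σ w_i β_i = 0.24×-0.4231 + 0.24×0.5462 + 0.19×0.5694 + 0.21×0.9282 + 0.12×0.8656 = 0.4365
MRP = 10.3% − 4.0% = 6.30%
E(R_P) = R_f + β_P × MRP = 4.0% + 0.4365 × 6.3% = 6.75%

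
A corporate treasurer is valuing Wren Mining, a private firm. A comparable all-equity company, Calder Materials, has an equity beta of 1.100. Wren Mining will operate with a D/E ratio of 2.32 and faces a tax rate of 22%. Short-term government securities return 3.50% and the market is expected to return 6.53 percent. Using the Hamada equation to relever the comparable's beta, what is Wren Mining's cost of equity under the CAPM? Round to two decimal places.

12.86%

β_L = β_U × [1 + (1 − t)(D/E)] = 1.100 × [1 + (1 − 0.22) × 2.32]
    = 1.100 × [1 + 0.78 × 2.32] = 1.100 × 2.8096 = 3.0906
MRP = 6.53% − 3.50% = 3.03%
E(R) = R_f + β_L × MRP = 3.50% + 3.0906 × 3.03% = 12.86%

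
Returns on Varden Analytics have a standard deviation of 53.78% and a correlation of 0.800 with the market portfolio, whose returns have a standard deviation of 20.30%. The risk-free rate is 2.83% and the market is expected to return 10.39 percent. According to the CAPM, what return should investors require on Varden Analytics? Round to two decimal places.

β = ρ × σ_i / σ_m = 0.800 × 53.78% / 20.30% = 2.1194
MRP = 10.39% − 2.83% = 7.56%
E(R) = 2.83% + 2.1194 × 7.56% = 18.85%

18.85%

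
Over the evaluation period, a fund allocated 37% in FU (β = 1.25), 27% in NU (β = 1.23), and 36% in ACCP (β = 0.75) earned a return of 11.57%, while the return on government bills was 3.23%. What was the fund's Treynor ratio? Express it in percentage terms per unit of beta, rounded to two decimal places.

7.83%

β_P = 0.37×1.25 + 0.27×1.23 + 0.36×0.75 = 1.0646
Treynor = (R_P − R_f) / β_P = (11.57% − 3.23%) / 1.0646 = 8.34% / 1.0646 = 7.83%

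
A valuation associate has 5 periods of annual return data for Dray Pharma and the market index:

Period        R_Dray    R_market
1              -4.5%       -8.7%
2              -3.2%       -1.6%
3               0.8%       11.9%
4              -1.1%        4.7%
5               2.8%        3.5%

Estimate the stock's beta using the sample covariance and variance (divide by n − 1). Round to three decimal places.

0.292

Mean R_i = (-4.5 − 3.2 + 0.8 − 1.1 + 2.8) / 5 = -1.0400%
Mean R_m = (-8.7 − 1.6 + 11.9 + 4.7 + 3.5) / 5 = 1.9600%
Σ(R_i − R̄_i)(R_m − R̄_m) = 68.6120  ⇒  Cov = 68.6120 / 4 = 17.1530
Σ(R_m − R̄_m)² = 234.9920  ⇒  Var(R_m) = 234.9920 / 4 = 58.7480
β = Cov / Var(R_m) = 17.1530 / 58.7480 = 0.2920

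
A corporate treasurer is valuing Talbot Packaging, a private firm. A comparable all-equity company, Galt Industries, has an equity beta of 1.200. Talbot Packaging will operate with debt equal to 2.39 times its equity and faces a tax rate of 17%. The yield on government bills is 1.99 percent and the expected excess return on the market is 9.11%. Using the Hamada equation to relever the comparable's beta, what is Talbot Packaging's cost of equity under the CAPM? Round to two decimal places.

β_L = β_U × [1 + (1 − t)(D/E)] = 1.200 × [1 + (1 − 0.17) × 2.39]
    = 1.200 × [1 + 0.83 × 2.39] = 1.200 × 2.9837 = 3.5804
E(R) = R_f + β_L × MRP = 1.99% + 3.5804 × 9.11% = 34.61%

34.61%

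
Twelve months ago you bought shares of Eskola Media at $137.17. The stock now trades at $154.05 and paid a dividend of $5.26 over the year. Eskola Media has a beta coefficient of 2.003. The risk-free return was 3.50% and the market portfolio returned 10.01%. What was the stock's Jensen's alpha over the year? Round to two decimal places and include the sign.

-0.40%

Realised HPR = (P1 + D1 − P0) / P0 = (154.05 + 5.26 − 137.17) / 137.17 = 22.14 / 137.17 = 16.1406%
MRP = 10.01% − 3.50% = 6.51%
CAPM required = R_f + β·MRP = 3.50% + 2.003 × 6.51% = 16.53953%
α = realised − required = 16.1406% − 16.53953% = -0.40%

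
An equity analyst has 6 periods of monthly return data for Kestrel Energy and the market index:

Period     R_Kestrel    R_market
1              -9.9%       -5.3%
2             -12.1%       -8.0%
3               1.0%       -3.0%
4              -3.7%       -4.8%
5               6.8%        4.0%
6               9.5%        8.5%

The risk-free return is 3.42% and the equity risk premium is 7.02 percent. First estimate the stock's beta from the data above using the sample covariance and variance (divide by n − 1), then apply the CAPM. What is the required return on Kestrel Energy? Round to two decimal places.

Mean R_i = (-9.9 − 12.1 + 1.0 − 3.7 + 6.8 + 9.5) / 6 = -1.4000%
Mean R_m = (-5.3 − 8.0 − 3.0 − 4.8 + 4.0 + 8.5) / 6 = -1.4333%
Σ(R_i − R̄_i)(R_m − R̄_m) = 259.9400  ⇒  Cov = 259.9400 / 5 = 51.9880
Σ(R_m − R̄_m)² = 200.0533  ⇒  Var(R_m) = 200.0533 / 5 = 40.0107
β = Cov / Var(R_m) = 51.9880 / 40.0107 = 1.2994
E(R) = R_f + β × MRP = 3.42% + 1.2994 × 7.02% = 12.54%

12.54%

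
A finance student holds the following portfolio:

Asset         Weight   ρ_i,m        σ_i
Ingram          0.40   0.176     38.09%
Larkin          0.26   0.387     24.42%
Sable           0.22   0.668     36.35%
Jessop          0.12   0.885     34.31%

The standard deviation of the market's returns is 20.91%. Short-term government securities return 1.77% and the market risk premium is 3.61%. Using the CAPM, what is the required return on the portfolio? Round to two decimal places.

4.21%

β_Ingram = 0.176 × 38.09% / 20.91% = 0.3206
β_Larkin = 0.387 × 24.42% / 20.91% = 0.4520
β_Sable = 0.668 × 36.35% / 20.91% = 1.1613
β_Jessop = 0.885 × 34.31% / 20.91% = 1.4521
β_P = Σ w_i β_i = 0.40×0.3206 + 0.26×0.4520 + 0.22×1.1613 + 0.12×1.4521 = 0.6755
E(R_P) = R_f + β_P × MRP = 1.77% + 0.6755 × 3.61% = 4.21%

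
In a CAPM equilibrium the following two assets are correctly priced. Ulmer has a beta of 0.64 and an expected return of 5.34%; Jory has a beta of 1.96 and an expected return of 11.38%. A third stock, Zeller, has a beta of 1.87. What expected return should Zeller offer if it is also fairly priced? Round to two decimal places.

10.97%

MRP (SML slope) = (11.38% − 5.34%) / (1.96 − 0.64) = 6.04% / 1.32 = 4.5758%
R_f (intercept) = 5.34% − 0.64 × 4.5758% = 2.4115%
E(R_Zeller) = R_f + β × MRP = 2.4115% + 1.87 × 4.5758% = 10.97%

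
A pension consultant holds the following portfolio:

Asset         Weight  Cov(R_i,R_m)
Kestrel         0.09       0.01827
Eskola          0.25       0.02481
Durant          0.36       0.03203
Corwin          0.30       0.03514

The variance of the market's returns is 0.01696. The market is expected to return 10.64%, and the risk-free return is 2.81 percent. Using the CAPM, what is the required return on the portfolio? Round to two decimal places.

16.62%

β_Kestrel = 0.01827 / 0.01696 = 1.0772
β_Eskola = 0.02481 / 0.01696 = 1.4629
β_Durant = 0.03203 / 0.01696 = 1.8886
β_Corwin = 0.03514 / 0.01696 = 2.0719
β_P = Σ w_i β_i = 0.09×1.0772 + 0.25×1.4629 + 0.36×1.8886 + 0.30×2.0719 = 1.7641
MRP = 10.64% − 2.81% = 7.83%
E(R_P) = R_f + β_P × MRP = 2.81% + 1.7641 × 7.83% = 16.62%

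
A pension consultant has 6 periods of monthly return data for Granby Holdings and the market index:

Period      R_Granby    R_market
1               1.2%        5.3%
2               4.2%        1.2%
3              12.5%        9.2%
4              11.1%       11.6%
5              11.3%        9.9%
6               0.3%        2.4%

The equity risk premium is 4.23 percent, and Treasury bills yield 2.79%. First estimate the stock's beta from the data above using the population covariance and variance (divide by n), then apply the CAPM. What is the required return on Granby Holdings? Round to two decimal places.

Mean R_i = (1.2 + 4.2 + 12.5 + 11.1 + 11.3 + 0.3) / 6 = 6.7667%
Mean R_m = (5.3 + 1.2 + 9.2 + 11.6 + 9.9 + 2.4) / 6 = 6.6000%
Σ(R_i − R̄_i)(R_m − R̄_m) = 99.7900  ⇒  Cov = 99.7900 / 6 = 16.6317
Σ(R_m − R̄_m)² = 91.1400  ⇒  Var(R_m) = 91.1400 / 6 = 15.1900
β = Cov / Var(R_m) = 16.6317 / 15.1900 = 1.0949
E(R) = R_f + β × MRP = 2.79% + 1.0949 × 4.23% = 7.42%

7.42%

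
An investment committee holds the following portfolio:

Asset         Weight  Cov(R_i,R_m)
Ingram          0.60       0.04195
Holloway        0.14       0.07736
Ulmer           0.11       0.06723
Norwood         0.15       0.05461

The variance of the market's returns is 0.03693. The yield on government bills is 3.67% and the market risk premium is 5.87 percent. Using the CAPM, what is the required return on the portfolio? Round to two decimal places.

11.87%

β_Ingram = 0.04195 / 0.03693 = 1.1359
β_Holloway = 0.07736 / 0.03693 = 2.0948
β_Ulmer = 0.06723 / 0.03693 = 1.8205
β_Norwood = 0.05461 / 0.03693 = 1.4787
β_P = Σ w_i β_i = 0.60×1.1359 + 0.14×2.0948 + 0.11×1.8205 + 0.15×1.4787 = 1.3969
E(R_P) = R_f + β_P × MRP = 3.67% + 1.3969 × 5.87% = 11.87%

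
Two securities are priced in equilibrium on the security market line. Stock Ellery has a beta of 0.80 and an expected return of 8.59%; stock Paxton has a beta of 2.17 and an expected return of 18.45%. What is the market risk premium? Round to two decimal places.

Both satisfy E(R) = R_f + β·MRP, so the slope of the SML is
MRP = (18.45% − 8.59%) / (2.17 − 0.80) = 9.86% / 1.37 = 7.1971%

7.20%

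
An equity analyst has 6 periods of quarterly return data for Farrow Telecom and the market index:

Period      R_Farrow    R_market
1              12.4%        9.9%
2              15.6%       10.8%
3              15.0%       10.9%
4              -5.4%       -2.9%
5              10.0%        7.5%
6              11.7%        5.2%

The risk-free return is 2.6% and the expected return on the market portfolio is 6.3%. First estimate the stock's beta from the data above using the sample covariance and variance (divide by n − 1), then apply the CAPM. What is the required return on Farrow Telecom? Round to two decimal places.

Mean R_i = (12.4 + 15.6 + 15.0 − 5.4 + 10.0 + 11.7) / 6 = 9.8833%
Mean R_m = (9.9 + 10.8 + 10.9 − 2.9 + 7.5 + 5.2) / 6 = 6.9000%
Σ(R_i − R̄_i)(R_m − R̄_m) = 197.0700  ⇒  Cov = 197.0700 / 5 = 39.4140
Σ(R_m − R̄_m)² = 139.5000  ⇒  Var(R_m) = 139.5000 / 5 = 27.9000
β = Cov / Var(R_m) = 39.4140 / 27.9000 = 1.4127
MRP = 6.3% − 2.6% = 3.70%
E(R) = R_f + β × MRP = 2.6% + 1.4127 × 3.7% = 7.83%

7.83%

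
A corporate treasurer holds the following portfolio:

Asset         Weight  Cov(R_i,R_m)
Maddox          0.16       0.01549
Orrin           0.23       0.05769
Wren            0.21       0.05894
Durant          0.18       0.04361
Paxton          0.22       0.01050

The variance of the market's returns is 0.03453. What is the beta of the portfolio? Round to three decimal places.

β_Maddox = 0.01549 / 0.03453 = 0.4486
β_Orrin = 0.05769 / 0.03453 = 1.6707
β_Wren = 0.05894 / 0.03453 = 1.7069
β_Durant = 0.04361 / 0.03453 = 1.2630
β_Paxton = 0.01050 / 0.03453 = 0.3041
β_P = Σ w_i β_i = 0.16×0.4486 + 0.23×1.6707 + 0.21×1.7069 + 0.18×1.2630 + 0.22×0.3041 = 1.1087

1.109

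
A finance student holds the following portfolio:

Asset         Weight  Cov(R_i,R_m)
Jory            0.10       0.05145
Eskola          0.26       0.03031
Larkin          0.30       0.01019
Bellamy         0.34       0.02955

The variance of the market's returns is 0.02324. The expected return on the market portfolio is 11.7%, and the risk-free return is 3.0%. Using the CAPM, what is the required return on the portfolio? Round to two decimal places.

12.78%

β_Jory = 0.05145 / 0.02324 = 2.2139
β_Eskola = 0.03031 / 0.02324 = 1.3042
β_Larkin = 0.01019 / 0.02324 = 0.4385
β_Bellamy = 0.02955 / 0.02324 = 1.2715
β_P = Σ w_i β_i = 0.10×2.2139 + 0.26×1.3042 + 0.30×0.4385 + 0.34×1.2715 = 1.1243
MRP = 11.7% − 3.0% = 8.70%
E(R_P) = R_f + β_P × MRP = 3.0% + 1.1243 × 8.7% = 12.78%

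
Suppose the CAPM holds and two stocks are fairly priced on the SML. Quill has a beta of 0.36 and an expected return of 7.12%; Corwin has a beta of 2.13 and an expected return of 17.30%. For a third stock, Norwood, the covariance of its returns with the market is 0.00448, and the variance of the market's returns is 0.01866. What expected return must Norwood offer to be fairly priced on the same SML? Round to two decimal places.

6.43%

MRP = (17.30% − 7.12%) / (2.13 − 0.36) = 5.7514%
R_f = 7.12% − 0.36 × 5.7514% = 5.0495%
β_Norwood = Cov / Var(R_m) = 0.00448 / 0.01866 = 0.2401
E(R_Norwood) = R_f + β × MRP = 5.0495% + 0.2401 × 5.7514% = 6.43%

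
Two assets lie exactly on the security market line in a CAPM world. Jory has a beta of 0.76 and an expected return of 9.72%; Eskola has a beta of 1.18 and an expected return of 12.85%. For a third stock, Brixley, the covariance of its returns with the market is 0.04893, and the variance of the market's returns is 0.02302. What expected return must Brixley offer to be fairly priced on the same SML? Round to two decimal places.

19.90%

MRP = (12.85% − 9.72%) / (1.18 − 0.76) = 7.4524%
R_f = 9.72% − 0.76 × 7.4524% = 4.0562%
β_Brixley = Cov / Var(R_m) = 0.04893 / 0.02302 = 2.1255
E(R_Brixley) = R_f + β × MRP = 4.0562% + 2.1255 × 7.4524% = 19.90%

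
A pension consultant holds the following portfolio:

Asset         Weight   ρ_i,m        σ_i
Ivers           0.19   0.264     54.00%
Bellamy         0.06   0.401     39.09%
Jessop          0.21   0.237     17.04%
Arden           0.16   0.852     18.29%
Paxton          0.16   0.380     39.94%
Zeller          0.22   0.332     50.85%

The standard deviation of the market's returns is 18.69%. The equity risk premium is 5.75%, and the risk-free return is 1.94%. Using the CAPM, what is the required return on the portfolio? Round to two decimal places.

β_Ivers = 0.264 × 54.00% / 18.69% = 0.7628
β_Bellamy = 0.401 × 39.09% / 18.69% = 0.8387
β_Jessop = 0.237 × 17.04% / 18.69% = 0.2161
β_Arden = 0.852 × 18.29% / 18.69% = 0.8338
β_Paxton = 0.380 × 39.94% / 18.69% = 0.8120
β_Zeller = 0.332 × 50.85% / 18.69% = 0.9033
β_P = Σ w_i β_i = 0.19×0.7628 + 0.06×0.8387 + 0.21×0.2161 + 0.16×0.8338 + 0.16×0.8120 + 0.22×0.9033 = 0.7027
E(R_P) = R_f + β_P × MRP = 1.94% + 0.7027 × 5.75% = 5.98%

5.98%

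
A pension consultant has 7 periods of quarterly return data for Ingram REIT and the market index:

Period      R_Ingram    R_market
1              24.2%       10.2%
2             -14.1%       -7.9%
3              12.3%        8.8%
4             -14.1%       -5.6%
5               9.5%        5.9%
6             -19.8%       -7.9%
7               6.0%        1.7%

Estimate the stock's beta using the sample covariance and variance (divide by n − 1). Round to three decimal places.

Mean R_i = (24.2 − 14.1 + 12.3 − 14.1 + 9.5 − 19.8 + 6.0) / 7 = 0.5714%
Mean R_m = (10.2 − 7.9 + 8.8 − 5.6 + 5.9 − 7.9 + 1.7) / 7 = 0.7429%
Σ(R_i − R̄_i)(R_m − R̄_m) = 765.1286  ⇒  Cov = 765.1286 / 6 = 127.5214
Σ(R_m − R̄_m)² = 371.4971  ⇒  Var(R_m) = 371.4971 / 6 = 61.9162
β = Cov / Var(R_m) = 127.5214 / 61.9162 = 2.0596

2.060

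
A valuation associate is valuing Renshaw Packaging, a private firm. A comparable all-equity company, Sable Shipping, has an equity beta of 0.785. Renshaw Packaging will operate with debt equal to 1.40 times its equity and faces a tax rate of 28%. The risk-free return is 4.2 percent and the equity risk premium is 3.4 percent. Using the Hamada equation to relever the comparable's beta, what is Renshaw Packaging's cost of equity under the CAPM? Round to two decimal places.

9.56%

β_L = β_U × [1 + (1 − t)(D/E)] = 0.785 × [1 + (1 − 0.28) × 1.40]
    = 0.785 × [1 + 0.72 × 1.40] = 0.785 × 2.0080 = 1.5763
E(R) = R_f + β_L × MRP = 4.2% + 1.5763 × 3.4% = 9.56%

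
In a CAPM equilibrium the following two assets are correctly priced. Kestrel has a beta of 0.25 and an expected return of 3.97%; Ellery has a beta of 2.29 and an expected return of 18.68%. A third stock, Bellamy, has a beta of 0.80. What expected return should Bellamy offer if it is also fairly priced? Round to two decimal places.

7.94%

MRP (SML slope) = (18.68% − 3.97%) / (2.29 − 0.25) = 14.71% / 2.04 = 7.2108%
R_f (intercept) = 3.97% − 0.25 × 7.2108% = 2.1673%
E(R_Bellamy) = R_f + β × MRP = 2.1673% + 0.80 × 7.2108% = 7.94%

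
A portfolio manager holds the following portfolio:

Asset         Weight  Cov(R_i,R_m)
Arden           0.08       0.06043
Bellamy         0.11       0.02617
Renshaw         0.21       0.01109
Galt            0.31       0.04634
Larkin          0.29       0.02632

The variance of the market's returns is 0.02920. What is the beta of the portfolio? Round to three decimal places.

β_Arden = 0.06043 / 0.02920 = 2.0695
β_Bellamy = 0.02617 / 0.02920 = 0.8962
β_Renshaw = 0.01109 / 0.02920 = 0.3798
β_Galt = 0.04634 / 0.02920 = 1.5870
β_Larkin = 0.02632 / 0.02920 = 0.9014
β_P = Σ w_i β_i = 0.08×2.0695 + 0.11×0.8962 + 0.21×0.3798 + 0.31×1.5870 + 0.29×0.9014 = 1.0973

1.097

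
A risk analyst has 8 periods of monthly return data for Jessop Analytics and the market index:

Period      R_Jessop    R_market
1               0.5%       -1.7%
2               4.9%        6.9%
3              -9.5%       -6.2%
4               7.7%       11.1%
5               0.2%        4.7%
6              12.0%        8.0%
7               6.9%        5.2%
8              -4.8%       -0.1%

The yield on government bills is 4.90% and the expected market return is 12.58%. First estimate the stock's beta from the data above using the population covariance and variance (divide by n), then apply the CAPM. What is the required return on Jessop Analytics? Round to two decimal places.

13.26%

Mean R_i = (0.5 + 4.9 − 9.5 + 7.7 + 0.2 + 12.0 + 6.9 − 4.8) / 8 = 2.2375%
Mean R_m = (-1.7 + 6.9 − 6.2 + 11.1 + 4.7 + 8.0 + 5.2 − 0.1) / 8 = 3.4875%
Σ(R_i − R̄_i)(R_m − R̄_m) = 248.2038  ⇒  Cov = 248.2038 / 8 = 31.0255
Σ(R_m − R̄_m)² = 227.9888  ⇒  Var(R_m) = 227.9888 / 8 = 28.4986
β = Cov / Var(R_m) = 31.0255 / 28.4986 = 1.0887
MRP = 12.58% − 4.90% = 7.68%
E(R) = R_f + β × MRP = 4.90% + 1.0887 × 7.68% = 13.26%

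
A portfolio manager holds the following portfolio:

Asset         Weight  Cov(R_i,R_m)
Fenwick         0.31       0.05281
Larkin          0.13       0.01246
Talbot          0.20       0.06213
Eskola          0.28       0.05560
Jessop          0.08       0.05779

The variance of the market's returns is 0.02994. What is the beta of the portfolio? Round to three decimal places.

β_Fenwick = 0.05281 / 0.02994 = 1.7639
β_Larkin = 0.01246 / 0.02994 = 0.4162
β_Talbot = 0.06213 / 0.02994 = 2.0752
β_Eskola = 0.05560 / 0.02994 = 1.8570
β_Jessop = 0.05779 / 0.02994 = 1.9302
β_P = Σ w_i β_i = 0.31×1.7639 + 0.13×0.4162 + 0.20×2.0752 + 0.28×1.8570 + 0.08×1.9302 = 1.6903

1.690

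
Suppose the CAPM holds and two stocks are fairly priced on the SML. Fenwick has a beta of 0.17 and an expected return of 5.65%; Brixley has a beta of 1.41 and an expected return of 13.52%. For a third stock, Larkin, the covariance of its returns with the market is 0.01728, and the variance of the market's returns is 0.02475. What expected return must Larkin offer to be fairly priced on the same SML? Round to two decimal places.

9.00%

MRP = (13.52% − 5.65%) / (1.41 − 0.17) = 6.3468%
R_f = 5.65% − 0.17 × 6.3468% = 4.5710%
β_Larkin = Cov / Var(R_m) = 0.01728 / 0.02475 = 0.6982
E(R_Larkin) = R_f + β × MRP = 4.5710% + 0.6982 × 6.3468% = 9.00%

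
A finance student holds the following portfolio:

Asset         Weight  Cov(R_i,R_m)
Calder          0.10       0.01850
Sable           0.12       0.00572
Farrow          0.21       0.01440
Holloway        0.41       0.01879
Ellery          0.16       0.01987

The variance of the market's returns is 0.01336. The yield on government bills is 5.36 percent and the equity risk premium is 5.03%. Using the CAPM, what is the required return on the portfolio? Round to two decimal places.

β_Calder = 0.01850 / 0.01336 = 1.3847
β_Sable = 0.00572 / 0.01336 = 0.4281
β_Farrow = 0.01440 / 0.01336 = 1.0778
β_Holloway = 0.01879 / 0.01336 = 1.4064
β_Ellery = 0.01987 / 0.01336 = 1.4873
β_P = Σ w_i β_i = 0.10×1.3847 + 0.12×0.4281 + 0.21×1.0778 + 0.41×1.4064 + 0.16×1.4873 = 1.2308
E(R_P) = R_f + β_P × MRP = 5.36% + 1.2308 × 5.03% = 11.55%

11.55%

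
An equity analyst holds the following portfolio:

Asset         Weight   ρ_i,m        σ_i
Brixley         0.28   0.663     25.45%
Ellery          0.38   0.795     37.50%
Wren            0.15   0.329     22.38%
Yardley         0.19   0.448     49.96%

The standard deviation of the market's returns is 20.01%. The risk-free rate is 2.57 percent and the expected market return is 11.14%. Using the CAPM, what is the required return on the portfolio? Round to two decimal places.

β_Brixley = 0.663 × 25.45% / 20.01% = 0.8432
β_Ellery = 0.795 × 37.50% / 20.01% = 1.4899
β_Wren = 0.329 × 22.38% / 20.01% = 0.3680
β_Yardley = 0.448 × 49.96% / 20.01% = 1.1185
β_P = Σ w_i β_i = 0.28×0.8432 + 0.38×1.4899 + 0.15×0.3680 + 0.19×1.1185 = 1.0700
MRP = 11.14% − 2.57% = 8.57%
E(R_P) = R_f + β_P × MRP = 2.57% + 1.0700 × 8.57% = 11.74%

11.74%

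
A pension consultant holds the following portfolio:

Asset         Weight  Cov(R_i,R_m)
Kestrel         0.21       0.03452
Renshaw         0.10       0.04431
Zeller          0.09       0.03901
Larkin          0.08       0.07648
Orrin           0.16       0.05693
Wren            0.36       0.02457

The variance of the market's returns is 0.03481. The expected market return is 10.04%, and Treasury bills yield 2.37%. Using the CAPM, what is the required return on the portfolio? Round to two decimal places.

11.02%

β_Kestrel = 0.03452 / 0.03481 = 0.9917
β_Renshaw = 0.04431 / 0.03481 = 1.2729
β_Zeller = 0.03901 / 0.03481 = 1.1207
β_Larkin = 0.07648 / 0.03481 = 2.1971
β_Orrin = 0.05693 / 0.03481 = 1.6354
β_Wren = 0.02457 / 0.03481 = 0.7058
β_P = Σ w_i β_i = 0.21×0.9917 + 0.10×1.2729 + 0.09×1.1207 + 0.08×2.1971 + 0.16×1.6354 + 0.36×0.7058 = 1.1279
MRP = 10.04% − 2.37% = 7.67%
E(R_P) = R_f + β_P × MRP = 2.37% + 1.1279 × 7.67% = 11.02%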